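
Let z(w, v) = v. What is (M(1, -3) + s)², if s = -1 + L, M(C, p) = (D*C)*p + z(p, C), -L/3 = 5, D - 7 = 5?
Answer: 2601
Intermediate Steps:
D = 12 (D = 7 + 5 = 12)
L = -15 (L = -3*5 = -15)
M(C, p) = C + 12*C*p (M(C, p) = (12*C)*p + C = 12*C*p + C = C + 12*C*p)
s = -16 (s = -1 - 15 = -16)
(M(1, -3) + s)² = (1*(1 + 12*(-3)) - 16)² = (1*(1 - 36) - 16)² = (1*(-35) - 16)² = (-35 - 16)² = (-51)² = 2601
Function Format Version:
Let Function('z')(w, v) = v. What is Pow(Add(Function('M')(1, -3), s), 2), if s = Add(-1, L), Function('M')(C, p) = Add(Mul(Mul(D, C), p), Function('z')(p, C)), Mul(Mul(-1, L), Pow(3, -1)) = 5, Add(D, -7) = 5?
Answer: 2601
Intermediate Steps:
D = 12 (D = Add(7, 5) = 12)
L = -15 (L = Mul(-3, 5) = -15)
Function('M')(C, p) = Add(C, Mul(12, C, p)) (Function('M')(C, p) = Add(Mul(Mul(12, C), p), C) = Add(Mul(12, C, p), C) = Add(C, Mul(12, C, p)))
s = -16 (s = Add(-1, -15) = -16)
Pow(Add(Function('M')(1, -3), s), 2) = Pow(Add(Mul(1, Add(1, Mul(12, -3))), -16), 2) = Pow(Add(Mul(1, Add(1, -36)), -16), 2) = Pow(Add(Mul(1, -35), -16), 2) = Pow(Add(-35, -16), 2) = Pow(-51, 2) = 2601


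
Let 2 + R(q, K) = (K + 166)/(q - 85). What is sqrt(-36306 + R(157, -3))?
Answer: I*sqrt(5228026)/12 ≈ 190.54*I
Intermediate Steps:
R(q, K) = -2 + (166 + K)/(-85 + q) (R(q, K) = -2 + (K + 166)/(q - 85) = -2 + (166 + K)/(-85 + q))
sqrt(-36306 + R(157, -3)) = sqrt(-36306 + (336 - 3 - 2*157)/(-85 + 157)) = sqrt(-36306 + (336 - 3 - 314)/72) = sqrt(-36306 + (1/72)*19) = sqrt(-36306 + 19/72) = sqrt(-2614013/72) = I*sqrt(5228026)/12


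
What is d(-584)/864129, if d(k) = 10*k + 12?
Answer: -5828/864129 ≈ -0.0067444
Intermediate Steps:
d(k) = 12 + 10*k
d(-584)/864129 = (12 + 10*(-584))/864129 = (12 - 5840)*(1/864129) = -5828*1/864129 = -5828/864129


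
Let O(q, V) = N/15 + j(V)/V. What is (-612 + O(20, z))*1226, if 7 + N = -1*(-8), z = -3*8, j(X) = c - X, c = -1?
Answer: -45084311/60 ≈ -7.5141e+5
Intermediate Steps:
j(X) = -1 - X
z = -24
N = 1 (N = -7 - 1*(-8) = -7 + 8 = 1)
O(q, V) = 1/15 + (-1 - V)/V
(-612 + O(20, z))*1226 = (-612 + (-14/15 - 1/(-24)))*1226 = (-612 + (-14/15 - 1*(-1/24)))*1226 = (-612 + (-14/15 + 1/24))*1226 = (-612 - 107/120)*1226 = -73547/120*1226 = -45084311/60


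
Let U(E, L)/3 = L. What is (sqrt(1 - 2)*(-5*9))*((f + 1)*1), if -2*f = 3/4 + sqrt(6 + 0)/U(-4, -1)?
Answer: 15*I*(-15 - 4*sqrt(6))/8 ≈ -46.496*I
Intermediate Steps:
U(E, L) = 3*L
f = -3/8 + sqrt(6)/6 (f = -(3/4 + sqrt(6 + 0)/((3*(-1))))/2 = -(3*(1/4) + sqrt(6)/(-3))/2 = -(3/4 + sqrt(6)*(-1/3))/2 = -(3/4 - sqrt(6)/3)/2 = -3/8 + sqrt(6)/6 ≈ 0.033248)
(sqrt(1 - 2)*(-5*9))*((f + 1)*1) = (sqrt(1 - 2)*(-5*9))*(((-3/8 + sqrt(6)/6) + 1)*1) = (sqrt(-1)*(-45))*((5/8 + sqrt(6)/6)*1) = (I*(-45))*(5/8 + sqrt(6)/6) = (-45*I)*(5/8 + sqrt(6)/6) = -45*I*(5/8 + sqrt(6)/6)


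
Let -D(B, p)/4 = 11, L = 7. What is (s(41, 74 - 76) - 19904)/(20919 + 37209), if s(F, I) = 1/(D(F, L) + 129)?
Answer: -1691839/4940880 ≈ -0.34242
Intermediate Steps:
D(B, p) = -44 (D(B, p) = -4*11 = -44)
s(F, I) = 1/85 (s(F, I) = 1/(-44 + 129) = 1/85)
(s(41, 74 - 76) - 19904)/(20919 + 37209) = (1/85 - 19904)/(20919 + 37209) = -1691839/85/58128 = -1691839/85*1/58128 = -1691839/4940880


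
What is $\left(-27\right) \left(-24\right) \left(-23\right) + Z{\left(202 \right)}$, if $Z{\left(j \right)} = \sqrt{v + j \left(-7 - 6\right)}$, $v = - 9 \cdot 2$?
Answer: $-14904 + 2 i \sqrt{661} \approx -14904.0 + 51.42 i$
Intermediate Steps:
$v = -18$ ($v = \left(-1\right) 18 = -18$)
$Z{\left(j \right)} = \sqrt{-18 - 13 j}$ ($Z{\left(j \right)} = \sqrt{-18 + j \left(-7 - 6\right)} = \sqrt{-18 + j \left(-13\right)} = \sqrt{-18 - 13 j}$)
$\left(-27\right) \left(-24\right) \left(-23\right) + Z{\left(202 \right)} = \left(-27\right) \left(-24\right) \left(-23\right) + \sqrt{-18 - 2626} = 648 \left(-23\right) + \sqrt{-18 - 2626} = -14904 + \sqrt{-2644} = -14904 + 2 i \sqrt{661}$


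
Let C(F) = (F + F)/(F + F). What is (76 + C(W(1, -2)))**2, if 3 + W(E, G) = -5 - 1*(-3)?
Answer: 5929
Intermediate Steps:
W(E, G) = -5 (W(E, G) = -3 + (-5 - 1*(-3)) = -3 + (-5 + 3) = -3 - 2 = -5)
C(F) = 1 (C(F) = (2*F)/((2*F)) = (2*F)*(1/(2*F)) = 1)
(76 + C(W(1, -2)))**2 = (76 + 1)**2 = 77**2 = 5929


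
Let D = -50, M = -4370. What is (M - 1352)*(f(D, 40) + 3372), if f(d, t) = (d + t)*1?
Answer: -19237364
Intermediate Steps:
f(d, t) = d + t
(M - 1352)*(f(D, 40) + 3372) = (-4370 - 1352)*((-50 + 40) + 3372) = -5722*(-10 + 3372) = -5722*3362 = -19237364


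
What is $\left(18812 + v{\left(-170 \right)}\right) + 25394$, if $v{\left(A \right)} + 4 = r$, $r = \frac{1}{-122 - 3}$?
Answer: $\frac{5525249}{125} \approx 44202.0$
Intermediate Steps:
$r = - \frac{1}{125}$ ($r = \frac{1}{-125} = - \frac{1}{125} \approx -0.008$)
$v{\left(A \right)} = - \frac{501}{125}$ ($v{\left(A \right)} = -4 - \frac{1}{125} = - \frac{501}{125}$)
$\left(18812 + v{\left(-170 \right)}\right) + 25394 = \left(18812 - \frac{501}{125}\right) + 25394 = \frac{2350999}{125} + 25394 = \frac{5525249}{125}$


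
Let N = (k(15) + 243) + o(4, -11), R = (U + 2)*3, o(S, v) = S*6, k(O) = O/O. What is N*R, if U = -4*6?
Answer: -17688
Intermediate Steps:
U = -24
k(O) = 1
o(S, v) = 6*S
R = -66 (R = (-24 + 2)*3 = -22*3 = -66)
N = 268 (N = (1 + 243) + 6*4 = 244 + 24 = 268)
N*R = 268*(-66) = -17688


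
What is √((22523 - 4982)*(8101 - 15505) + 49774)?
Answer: I*√129823790 ≈ 11394.0*I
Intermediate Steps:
√((22523 - 4982)*(8101 - 15505) + 49774) = √(17541*(-7404) + 49774) = √(-129873564 + 49774) = √(-129823790) = I*√129823790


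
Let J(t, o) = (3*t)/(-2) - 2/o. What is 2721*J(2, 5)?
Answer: -46257/5 ≈ -9251.4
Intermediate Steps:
J(t, o) = -2/o - 3*t/2 (J(t, o) = (3*t)*(-½) - 2/o = -3*t/2 - 2/o = -2/o - 3*t/2)
2721*J(2, 5) = 2721*(-2/5 - 3/2*2) = 2721*(-2*⅕ - 3) = 2721*(-⅖ - 3) = 2721*(-17/5) = -46257/5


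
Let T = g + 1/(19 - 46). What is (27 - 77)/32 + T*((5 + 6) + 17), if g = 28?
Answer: 337565/432 ≈ 781.40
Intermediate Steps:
T = 755/27 (T = 28 + 1/(19 - 46) = 28 + 1/(-27) = 28 - 1/27 = 755/27 ≈ 27.963)
(27 - 77)/32 + T*((5 + 6) + 17) = (27 - 77)/32 + 755*((5 + 6) + 17)/27 = -50*1/32 + 755*(11 + 17)/27 = -25/16 + (755/27)*28 = -25/16 + 21140/27 = 337565/432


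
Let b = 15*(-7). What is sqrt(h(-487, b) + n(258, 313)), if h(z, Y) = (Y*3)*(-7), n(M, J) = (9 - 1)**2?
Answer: sqrt(2269) ≈ 47.634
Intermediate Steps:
n(M, J) = 64 (n(M, J) = 8**2 = 64)
b = -105
h(z, Y) = -21*Y (h(z, Y) = (3*Y)*(-7) = -21*Y)
sqrt(h(-487, b) + n(258, 313)) = sqrt(-21*(-105) + 64) = sqrt(2205 + 64) = sqrt(2269)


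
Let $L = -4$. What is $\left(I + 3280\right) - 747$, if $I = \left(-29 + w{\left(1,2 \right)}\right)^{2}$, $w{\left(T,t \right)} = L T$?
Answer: $3622$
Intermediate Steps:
$w{\left(T,t \right)} = - 4 T$
$I = 1089$ ($I = \left(-29 - 4\right)^{2} = \left(-33\right)^{2} = 1089$)
$\left(I + 3280\right) - 747 = \left(1089 + 3280\right) - 747 = 4369 - 747 = 3622$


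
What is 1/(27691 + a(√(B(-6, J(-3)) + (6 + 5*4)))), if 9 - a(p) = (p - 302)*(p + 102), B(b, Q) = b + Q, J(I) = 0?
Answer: 14621/854894564 - 25*√5/213723641 ≈ 1.6841e-5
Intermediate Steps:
B(b, Q) = Q + b
a(p) = 9 - (-302 + p)*(102 + p) (a(p) = 9 - (p - 302)*(p + 102) = 9 - (-302 + p)*(102 + p))
1/(27691 + a(√(B(-6, J(-3)) + (6 + 5*4)))) = 1/(27691 + (30813 - (√((0 - 6) + (6 + 5*4)))² + 200*√((0 - 6) + (6 + 5*4)))) = 1/(27691 + (30813 - (√(-6 + (6 + 20)))² + 200*√(-6 + (6 + 20)))) = 1/(27691 + (30813 - (√(-6 + 26))² + 200*√(-6 + 26))) = 1/(27691 + (30813 - (√20)² + 200*√20)) = 1/(27691 + (30813 - (2*√5)² + 200*(2*√5))) = 1/(27691 + (30813 - 1*20 + 400*√5)) = 1/(27691 + (30813 - 20 + 400*√5)) = 1/(27691 + (30793 + 400*√5)) = 1/(58484 + 400*√5)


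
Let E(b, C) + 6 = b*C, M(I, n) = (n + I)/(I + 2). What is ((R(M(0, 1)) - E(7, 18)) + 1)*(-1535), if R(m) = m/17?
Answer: 6209075/34 ≈ 1.8262e+5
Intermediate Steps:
M(I, n) = (I + n)/(2 + I)
E(b, C) = -6 + C*b (E(b, C) = -6 + b*C = -6 + C*b)
R(m) = m/17 (R(m) = m*(1/17) = m/17)
((R(M(0, 1)) - E(7, 18)) + 1)*(-1535) = ((((0 + 1)/(2 + 0))/17 - (-6 + 18*7)) + 1)*(-1535) = (((1/2)/17 - (-6 + 126)) + 1)*(-1535) = ((((½)*1)/17 - 1*120) + 1)*(-1535) = (((1/17)*(½) - 120) + 1)*(-1535) = ((1/34 - 120) + 1)*(-1535) = (-4079/34 + 1)*(-1535) = -4045/34*(-1535) = 6209075/34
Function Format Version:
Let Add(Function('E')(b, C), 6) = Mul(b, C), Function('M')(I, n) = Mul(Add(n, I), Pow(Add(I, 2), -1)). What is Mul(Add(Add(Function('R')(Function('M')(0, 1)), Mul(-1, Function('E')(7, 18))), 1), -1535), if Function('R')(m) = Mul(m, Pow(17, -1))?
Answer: Rational(6209075, 34) ≈ 1.8262e+5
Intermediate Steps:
Function('M')(I, n) = Mul(Pow(Add(2, I), -1), Add(I, n)) (Function('M')(I, n) = Mul(Add(I, n), Pow(Add(2, I), -1)) = Mul(Pow(Add(2, I), -1), Add(I, n)))
Function('E')(b, C) = Add(-6, Mul(C, b)) (Function('E')(b, C) = Add(-6, Mul(b, C)) = Add(-6, Mul(C, b)))
Function('R')(m) = Mul(Rational(1, 17), m) (Function('R')(m) = Mul(m, Rational(1, 17)) = Mul(Rational(1, 17), m))
Mul(Add(Add(Function('R')(Function('M')(0, 1)), Mul(-1, Function('E')(7, 18))), 1), -1535) = Mul(Add(Add(Mul(Rational(1, 17), Mul(Pow(Add(2, 0), -1), Add(0, 1))), Mul(-1, Add(-6, Mul(18, 7)))), 1), -1535) = Mul(Add(Add(Mul(Rational(1, 17), Mul(Pow(2, -1), 1)), Mul(-1, Add(-6, 126))), 1), -1535) = Mul(Add(Add(Mul(Rational(1, 17), Mul(Rational(1, 2), 1)), Mul(-1, 120)), 1), -1535) = Mul(Add(Add(Mul(Rational(1, 17), Rational(1, 2)), -120), 1), -1535) = Mul(Add(Add(Rational(1, 34), -120), 1), -1535) = Mul(Add(Rational(-4079, 34), 1), -1535) = Mul(Rational(-4045, 34), -1535) = Rational(6209075, 34)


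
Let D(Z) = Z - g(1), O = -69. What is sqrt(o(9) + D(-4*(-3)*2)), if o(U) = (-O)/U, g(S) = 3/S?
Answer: sqrt(258)/3 ≈ 5.3541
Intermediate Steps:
D(Z) = -3 + Z (D(Z) = Z - 3/1 = Z - 3 = -3 + Z)
o(U) = 69/U (o(U) = (-1*(-69))/U = 69/U)
sqrt(o(9) + D(-4*(-3)*2)) = sqrt(69/9 + (-3 - 4*(-3)*2)) = sqrt(69*(1/9) + (-3 + 12*2)) = sqrt(23/3 + (-3 + 24)) = sqrt(23/3 + 21) = sqrt(86/3) = sqrt(258)/3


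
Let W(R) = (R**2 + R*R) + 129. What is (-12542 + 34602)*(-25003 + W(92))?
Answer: -175288760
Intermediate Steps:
W(R) = 129 + 2*R**2 (W(R) = (R**2 + R**2) + 129 = 2*R**2 + 129 = 129 + 2*R**2)
(-12542 + 34602)*(-25003 + W(92)) = (-12542 + 34602)*(-25003 + (129 + 2*92**2)) = 22060*(-25003 + (129 + 2*8464)) = 22060*(-25003 + (129 + 16928)) = 22060*(-25003 + 17057) = 22060*(-7946) = -175288760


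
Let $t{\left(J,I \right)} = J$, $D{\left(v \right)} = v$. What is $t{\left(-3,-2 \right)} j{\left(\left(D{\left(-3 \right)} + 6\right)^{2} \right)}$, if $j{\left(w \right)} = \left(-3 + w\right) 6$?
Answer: $-108$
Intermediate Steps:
$j{\left(w \right)} = -18 + 6 w$
$t{\left(-3,-2 \right)} j{\left(\left(D{\left(-3 \right)} + 6\right)^{2} \right)} = - 3 \left(-18 + 6 \left(-3 + 6\right)^{2}\right) = - 3 \left(-18 + 6 \cdot 3^{2}\right) = - 3 \left(-18 + 6 \cdot 9\right) = - 3 \left(-18 + 54\right) = \left(-3\right) 36 = -108$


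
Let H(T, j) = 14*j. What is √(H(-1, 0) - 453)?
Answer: I*√453 ≈ 21.284*I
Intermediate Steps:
√(H(-1, 0) - 453) = √(14*0 - 453) = √(0 - 453) = √(-453) = I*√453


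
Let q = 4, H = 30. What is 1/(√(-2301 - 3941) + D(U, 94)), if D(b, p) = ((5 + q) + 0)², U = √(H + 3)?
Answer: 81/12803 - I*√6242/12803 ≈ 0.0063266 - 0.0061709*I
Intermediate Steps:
U = √33 (U = √(30 + 3) = √33 ≈ 5.7446)
D(b, p) = 81 (D(b, p) = ((5 + 4) + 0)² = (9 + 0)² = 9² = 81)
1/(√(-2301 - 3941) + D(U, 94)) = 1/(√(-2301 - 3941) + 81) = 1/(√(-6242) + 81) = 1/(I*√6242 + 81) = 1/(81 + I*√6242)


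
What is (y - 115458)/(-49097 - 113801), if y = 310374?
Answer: -97458/81449 ≈ -1.1966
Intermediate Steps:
(y - 115458)/(-49097 - 113801) = (310374 - 115458)/(-49097 - 113801) = 194916/(-162898) = 194916*(-1/162898) = -97458/81449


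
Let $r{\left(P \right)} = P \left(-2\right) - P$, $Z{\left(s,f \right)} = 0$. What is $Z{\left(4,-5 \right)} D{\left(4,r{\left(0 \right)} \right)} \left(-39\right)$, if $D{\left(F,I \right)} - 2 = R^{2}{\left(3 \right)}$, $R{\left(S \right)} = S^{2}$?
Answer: $0$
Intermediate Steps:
$r{\left(P \right)} = - 3 P$ ($r{\left(P \right)} = - 2 P - P = - 3 P$)
$D{\left(F,I \right)} = 83$ ($D{\left(F,I \right)} = 2 + \left(3^{2}\right)^{2} = 2 + 9^{2} = 2 + 81 = 83$)
$Z{\left(4,-5 \right)} D{\left(4,r{\left(0 \right)} \right)} \left(-39\right) = 0 \cdot 83 \left(-39\right) = 0 \left(-39\right) = 0$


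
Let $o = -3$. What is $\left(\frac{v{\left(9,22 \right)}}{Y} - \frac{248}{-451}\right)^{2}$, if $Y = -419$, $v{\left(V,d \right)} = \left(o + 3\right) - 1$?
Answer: $\frac{10891635769}{35709282961} \approx 0.30501$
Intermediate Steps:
$v{\left(V,d \right)} = -1$ ($v{\left(V,d \right)} = \left(-3 + 3\right) - 1 = 0 - 1 = -1$)
$\left(\frac{v{\left(9,22 \right)}}{Y} - \frac{248}{-451}\right)^{2} = \left(- \frac{1}{-419} - \frac{248}{-451}\right)^{2} = \left(\left(-1\right) \left(- \frac{1}{419}\right) - - \frac{248}{451}\right)^{2} = \left(\frac{1}{419} + \frac{248}{451}\right)^{2} = \left(\frac{104363}{188969}\right)^{2} = \frac{10891635769}{35709282961}$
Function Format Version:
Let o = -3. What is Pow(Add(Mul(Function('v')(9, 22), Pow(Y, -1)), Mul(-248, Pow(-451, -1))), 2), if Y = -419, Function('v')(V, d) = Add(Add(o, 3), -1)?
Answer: Rational(10891635769, 35709282961) ≈ 0.30501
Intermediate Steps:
Function('v')(V, d) = -1 (Function('v')(V, d) = Add(Add(-3, 3), -1) = Add(0, -1) = -1)
Pow(Add(Mul(Function('v')(9, 22), Pow(Y, -1)), Mul(-248, Pow(-451, -1))), 2) = Pow(Add(Mul(-1, Pow(-419, -1)), Mul(-248, Pow(-451, -1))), 2) = Pow(Add(Mul(-1, Rational(-1, 419)), Mul(-248, Rational(-1, 451))), 2) = Pow(Add(Rational(1, 419), Rational(248, 451)), 2) = Pow(Rational(104363, 188969), 2) = Rational(10891635769, 35709282961)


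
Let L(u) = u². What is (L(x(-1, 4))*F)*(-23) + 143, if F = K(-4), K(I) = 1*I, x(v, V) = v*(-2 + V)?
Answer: 511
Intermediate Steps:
K(I) = I
F = -4
(L(x(-1, 4))*F)*(-23) + 143 = ((-(-2 + 4))²*(-4))*(-23) + 143 = ((-1*2)²*(-4))*(-23) + 143 = ((-2)²*(-4))*(-23) + 143 = (4*(-4))*(-23) + 143 = -16*(-23) + 143 = 368 + 143 = 511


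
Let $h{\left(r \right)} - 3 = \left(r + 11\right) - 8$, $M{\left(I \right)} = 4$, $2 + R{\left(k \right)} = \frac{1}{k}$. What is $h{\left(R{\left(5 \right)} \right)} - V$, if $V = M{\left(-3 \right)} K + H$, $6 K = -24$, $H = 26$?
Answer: $- \frac{29}{5} \approx -5.8$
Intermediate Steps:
$R{\left(k \right)} = -2 + \frac{1}{k}$
$K = -4$ ($K = \frac{1}{6} \left(-24\right) = -4$)
$h{\left(r \right)} = 6 + r$ ($h{\left(r \right)} = 3 + \left(\left(r + 11\right) - 8\right) = 3 + \left(\left(11 + r\right) - 8\right) = 3 + \left(3 + r\right) = 6 + r$)
$V = 10$ ($V = 4 \left(-4\right) + 26 = -16 + 26 = 10$)
$h{\left(R{\left(5 \right)} \right)} - V = \left(6 - \left(2 - \frac{1}{5}\right)\right) - 10 = \left(6 + \left(-2 + \frac{1}{5}\right)\right) - 10 = \left(6 - \frac{9}{5}\right) - 10 = \frac{21}{5} - 10 = - \frac{29}{5}$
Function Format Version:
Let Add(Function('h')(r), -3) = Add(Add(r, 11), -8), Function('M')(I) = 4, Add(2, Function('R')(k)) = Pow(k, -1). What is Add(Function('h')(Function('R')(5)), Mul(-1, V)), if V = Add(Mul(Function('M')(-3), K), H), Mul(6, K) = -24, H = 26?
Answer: Rational(-29, 5) ≈ -5.8000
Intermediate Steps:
Function('R')(k) = Add(-2, Pow(k, -1))
K = -4 (K = Mul(Rational(1, 6), -24) = -4)
Function('h')(r) = Add(6, r) (Function('h')(r) = Add(3, Add(Add(r, 11), -8)) = Add(3, Add(Add(11, r), -8)) = Add(3, Add(3, r)) = Add(6, r))
V = 10 (V = Add(Mul(4, -4), 26) = Add(-16, 26) = 10)
Add(Function('h')(Function('R')(5)), Mul(-1, V)) = Add(Add(6, Add(-2, Pow(5, -1))), Mul(-1, 10)) = Add(Add(6, Add(-2, Rational(1, 5))), -10) = Add(Add(6, Rational(-9, 5)), -10) = Add(Rational(21, 5), -10) = Rational(-29, 5)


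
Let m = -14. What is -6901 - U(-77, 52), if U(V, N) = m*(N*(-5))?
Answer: -10541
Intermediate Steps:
U(V, N) = 70*N (U(V, N) = -14*N*(-5) = -(-70)*N = 70*N)
-6901 - U(-77, 52) = -6901 - 70*52 = -6901 - 1*3640 = -6901 - 3640 = -10541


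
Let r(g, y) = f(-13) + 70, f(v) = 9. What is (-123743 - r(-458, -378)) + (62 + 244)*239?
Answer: -50688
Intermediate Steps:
r(g, y) = 79 (r(g, y) = 9 + 70 = 79)
(-123743 - r(-458, -378)) + (62 + 244)*239 = (-123743 - 1*79) + (62 + 244)*239 = (-123743 - 79) + 306*239 = -123822 + 73134 = -50688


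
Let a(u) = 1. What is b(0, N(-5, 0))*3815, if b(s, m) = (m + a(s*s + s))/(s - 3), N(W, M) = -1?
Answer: 0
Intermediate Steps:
b(s, m) = (1 + m)/(-3 + s) (b(s, m) = (m + 1)/(s - 3) = (1 + m)/(-3 + s))
b(0, N(-5, 0))*3815 = ((1 - 1)/(-3 + 0))*3815 = (0/(-3))*3815 = -⅓*0*3815 = 0*3815 = 0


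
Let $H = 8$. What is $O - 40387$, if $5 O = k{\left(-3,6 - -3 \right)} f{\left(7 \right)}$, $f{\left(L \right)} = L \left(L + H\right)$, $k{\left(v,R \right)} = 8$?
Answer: $-40219$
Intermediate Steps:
$f{\left(L \right)} = L \left(8 + L\right)$ ($f{\left(L \right)} = L \left(L + 8\right) = L \left(8 + L\right)$)
$O = 168$ ($O = \frac{8 \cdot 7 \left(8 + 7\right)}{5} = \frac{8 \cdot 7 \cdot 15}{5} = \frac{8 \cdot 105}{5} = \frac{1}{5} \cdot 840 = 168$)
$O - 40387 = 168 - 40387 = -40219$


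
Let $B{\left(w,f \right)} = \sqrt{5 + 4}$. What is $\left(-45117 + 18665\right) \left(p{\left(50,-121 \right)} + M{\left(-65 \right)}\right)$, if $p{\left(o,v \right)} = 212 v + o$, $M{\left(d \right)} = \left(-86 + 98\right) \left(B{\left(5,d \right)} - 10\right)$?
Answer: $679446072$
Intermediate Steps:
$B{\left(w,f \right)} = 3$ ($B{\left(w,f \right)} = \sqrt{9} = 3$)
$M{\left(d \right)} = -84$ ($M{\left(d \right)} = \left(-86 + 98\right) \left(3 - 10\right) = 12 \left(-7\right) = -84$)
$p{\left(o,v \right)} = o + 212 v$
$\left(-45117 + 18665\right) \left(p{\left(50,-121 \right)} + M{\left(-65 \right)}\right) = \left(-45117 + 18665\right) \left(\left(50 + 212 \left(-121\right)\right) - 84\right) = - 26452 \left(\left(50 - 25652\right) - 84\right) = - 26452 \left(-25602 - 84\right) = \left(-26452\right) \left(-25686\right) = 679446072$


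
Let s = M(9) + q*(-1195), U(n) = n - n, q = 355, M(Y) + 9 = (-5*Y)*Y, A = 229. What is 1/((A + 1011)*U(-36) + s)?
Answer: -1/424639 ≈ -2.3549e-6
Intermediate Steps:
M(Y) = -9 - 5*Y² (M(Y) = -9 + (-5*Y)*Y = -9 - 5*Y²)
U(n) = 0
s = -424639 (s = (-9 - 5*9²) + 355*(-1195) = (-9 - 5*81) - 424225 = (-9 - 405) - 424225 = -414 - 424225 = -424639)
1/((A + 1011)*U(-36) + s) = 1/((229 + 1011)*0 - 424639) = 1/(1240*0 - 424639) = 1/(0 - 424639) = 1/(-424639) = -1/424639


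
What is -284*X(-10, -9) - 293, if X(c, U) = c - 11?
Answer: 5671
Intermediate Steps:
X(c, U) = -11 + c
-284*X(-10, -9) - 293 = -284*(-11 - 10) - 293 = -284*(-21) - 293 = 5964 - 293 = 5671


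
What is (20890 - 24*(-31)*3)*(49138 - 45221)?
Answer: 90568874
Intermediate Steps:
(20890 - 24*(-31)*3)*(49138 - 45221) = (20890 + 744*3)*3917 = (20890 + 2232)*3917 = 23122*3917 = 90568874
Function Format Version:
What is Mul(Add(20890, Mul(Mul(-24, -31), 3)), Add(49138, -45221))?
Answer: 90568874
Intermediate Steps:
Mul(Add(20890, Mul(Mul(-24, -31), 3)), Add(49138, -45221)) = Mul(Add(20890, Mul(744, 3)), 3917) = Mul(Add(20890, 2232), 3917) = Mul(23122, 3917) = 90568874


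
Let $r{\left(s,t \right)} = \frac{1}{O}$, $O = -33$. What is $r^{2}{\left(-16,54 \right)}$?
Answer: $\frac{1}{1089} \approx 0.00091827$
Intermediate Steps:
$r{\left(s,t \right)} = - \frac{1}{33}$ ($r{\left(s,t \right)} = \frac{1}{-33} = - \frac{1}{33}$)
$r^{2}{\left(-16,54 \right)} = \left(- \frac{1}{33}\right)^{2} = \frac{1}{1089}$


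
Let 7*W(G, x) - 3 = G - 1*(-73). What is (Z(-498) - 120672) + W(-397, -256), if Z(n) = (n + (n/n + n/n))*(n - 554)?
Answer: 2807519/7 ≈ 4.0107e+5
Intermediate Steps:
W(G, x) = 76/7 + G/7 (W(G, x) = 3/7 + (G - 1*(-73))/7 = 3/7 + (G + 73)/7 = 3/7 + (73 + G)/7 = 3/7 + (73/7 + G/7) = 76/7 + G/7)
Z(n) = (-554 + n)*(2 + n) (Z(n) = (n + (1 + 1))*(-554 + n) = (n + 2)*(-554 + n) = (2 + n)*(-554 + n) = (-554 + n)*(2 + n))
(Z(-498) - 120672) + W(-397, -256) = ((-1108 + (-498)**2 - 552*(-498)) - 120672) + (76/7 + (1/7)*(-397)) = ((-1108 + 248004 + 274896) - 120672) + (76/7 - 397/7) = (521792 - 120672) - 321/7 = 401120 - 321/7 = 2807519/7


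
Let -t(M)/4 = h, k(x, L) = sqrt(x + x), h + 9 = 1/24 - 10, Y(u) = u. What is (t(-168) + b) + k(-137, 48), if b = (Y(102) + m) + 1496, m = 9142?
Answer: 64895/6 + I*sqrt(274) ≈ 10816.0 + 16.553*I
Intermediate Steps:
h = -455/24 (h = -9 + (1/24 - 10) = -9 - 239/24 = -455/24 ≈ -18.958)
k(x, L) = sqrt(2)*sqrt(x) (k(x, L) = sqrt(2*x) = sqrt(2)*sqrt(x))
b = 10740 (b = (102 + 9142) + 1496 = 9244 + 1496 = 10740)
t(M) = 455/6 (t(M) = -4*(-455/24) = 455/6)
(t(-168) + b) + k(-137, 48) = (455/6 + 10740) + sqrt(2)*sqrt(-137) = 64895/6 + sqrt(2)*(I*sqrt(137)) = 64895/6 + I*sqrt(274)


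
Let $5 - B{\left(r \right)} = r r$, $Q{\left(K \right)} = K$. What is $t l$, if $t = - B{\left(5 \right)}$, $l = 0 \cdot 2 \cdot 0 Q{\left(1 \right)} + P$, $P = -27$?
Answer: $-540$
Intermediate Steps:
$B{\left(r \right)} = 5 - r^{2}$ ($B{\left(r \right)} = 5 - r r = 5 - r^{2}$)
$l = -27$ ($l = 0 \cdot 2 \cdot 0 \cdot 1 - 27 = 0 \cdot 0 \cdot 1 - 27 = 0 \cdot 1 - 27 = 0 - 27 = -27$)
$t = 20$ ($t = - (5 - 5^{2}) = - (5 - 25) = \left(-1\right) \left(-20\right) = 20$)
$t l = 20 \left(-27\right) = -540$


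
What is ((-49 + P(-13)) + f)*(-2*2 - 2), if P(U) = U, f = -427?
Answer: 2934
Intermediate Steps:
((-49 + P(-13)) + f)*(-2*2 - 2) = ((-49 - 13) - 427)*(-2*2 - 2) = (-62 - 427)*(-4 - 2) = -489*(-6) = 2934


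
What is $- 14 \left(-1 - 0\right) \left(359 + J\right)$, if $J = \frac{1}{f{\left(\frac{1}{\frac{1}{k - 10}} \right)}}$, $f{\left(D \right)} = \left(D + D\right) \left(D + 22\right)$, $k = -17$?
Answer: $\frac{678517}{135} \approx 5026.1$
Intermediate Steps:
$f{\left(D \right)} = 2 D \left(22 + D\right)$
$J = \frac{1}{270}$ ($J = \frac{1}{2 \frac{1}{\frac{1}{-17 - 10}} \left(22 + \frac{1}{\frac{1}{-17 - 10}}\right)} = \frac{1}{2 \frac{1}{\frac{1}{-27}} \left(22 + \frac{1}{\frac{1}{-27}}\right)} = \frac{1}{2 \frac{1}{- \frac{1}{27}} \left(22 + \frac{1}{- \frac{1}{27}}\right)} = \frac{1}{2 \left(-27\right) \left(22 - 27\right)} = \frac{1}{2 \left(-27\right) \left(-5\right)} = \frac{1}{270} \approx 0.0037037$)
$- 14 \left(-1 - 0\right) \left(359 + J\right) = - 14 \left(-1 - 0\right) \left(359 + \frac{1}{270}\right) = - 14 \left(-1 + 0\right) \frac{96931}{270} = \left(-14\right) \left(-1\right) \frac{96931}{270} = 14 \cdot \frac{96931}{270} = \frac{678517}{135}$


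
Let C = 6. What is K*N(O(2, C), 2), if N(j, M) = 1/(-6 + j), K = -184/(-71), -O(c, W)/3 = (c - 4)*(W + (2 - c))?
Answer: 92/1065 ≈ 0.086385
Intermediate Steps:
O(c, W) = -3*(-4 + c)*(2 + W - c) (O(c, W) = -3*(c - 4)*(W + (2 - c)) = -3*(-4 + c)*(2 + W - c))
K = 184/71 (K = -184*(-1/71) = 184/71 ≈ 2.5915)
K*N(O(2, C), 2) = 184/(71*(-6 + (24 - 18*2 + 3*2**2 + 12*6 - 3*6*2))) = 184/(71*(-6 + (24 - 36 + 3*4 + 72 - 36))) = 184/(71*(-6 + (24 - 36 + 12 + 72 - 36))) = 184/(71*(-6 + 36)) = (184/71)/30 = (184/71)*(1/30) = 92/1065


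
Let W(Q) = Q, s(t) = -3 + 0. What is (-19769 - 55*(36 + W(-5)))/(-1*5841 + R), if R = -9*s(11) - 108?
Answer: 1193/329 ≈ 3.6261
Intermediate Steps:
s(t) = -3
R = -81 (R = -9*(-3) - 108 = 27 - 108 = -81)
(-19769 - 55*(36 + W(-5)))/(-1*5841 + R) = (-19769 - 55*(36 - 5))/(-1*5841 - 81) = (-19769 - 55*31)/(-5841 - 81) = (-19769 - 1705)/(-5922) = -21474*(-1/5922) = 1193/329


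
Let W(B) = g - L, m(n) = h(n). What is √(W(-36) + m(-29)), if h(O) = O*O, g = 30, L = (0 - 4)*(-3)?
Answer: √859 ≈ 29.309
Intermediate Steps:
L = 12 (L = -4*(-3) = 12)
h(O) = O²
m(n) = n²
W(B) = 18 (W(B) = 30 - 1*12 = 30 - 12 = 18)
√(W(-36) + m(-29)) = √(18 + (-29)²) = √(18 + 841) = √859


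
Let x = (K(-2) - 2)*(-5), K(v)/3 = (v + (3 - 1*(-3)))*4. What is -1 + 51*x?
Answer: -11731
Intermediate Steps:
K(v) = 72 + 12*v (K(v) = 3*((v + (3 - 1*(-3)))*4) = 3*((v + (3 + 3))*4) = 3*((v + 6)*4) = 3*((6 + v)*4) = 3*(24 + 4*v) = 72 + 12*v)
x = -230 (x = ((72 + 12*(-2)) - 2)*(-5) = ((72 - 24) - 2)*(-5) = (48 - 2)*(-5) = 46*(-5) = -230)
-1 + 51*x = -1 + 51*(-230) = -1 - 11730 = -11731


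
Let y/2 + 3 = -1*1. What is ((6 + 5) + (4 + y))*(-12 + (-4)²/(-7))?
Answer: -100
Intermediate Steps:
y = -8 (y = -6 + 2*(-1*1) = -6 + 2*(-1) = -6 - 2 = -8)
((6 + 5) + (4 + y))*(-12 + (-4)²/(-7)) = ((6 + 5) + (4 - 8))*(-12 + (-4)²/(-7)) = (11 - 4)*(-12 + 16*(-⅐)) = 7*(-12 - 16/7) = 7*(-100/7) = -100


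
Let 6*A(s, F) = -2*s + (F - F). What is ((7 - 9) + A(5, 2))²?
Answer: 121/9 ≈ 13.444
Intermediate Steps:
A(s, F) = -s/3 (A(s, F) = (-2*s + (F - F))/6 = (-2*s + 0)/6 = (-2*s)/6 = -s/3)
((7 - 9) + A(5, 2))² = ((7 - 9) - ⅓*5)² = (-2 - 5/3)² = (-11/3)² = 121/9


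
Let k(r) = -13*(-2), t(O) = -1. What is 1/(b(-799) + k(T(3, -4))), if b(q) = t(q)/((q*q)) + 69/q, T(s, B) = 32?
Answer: 638401/16543294 ≈ 0.038590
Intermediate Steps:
k(r) = 26
b(q) = -1/q² + 69/q (b(q) = -1/(q*q) + 69/q = -1/(q²) + 69/q = -1/q² + 69/q)
1/(b(-799) + k(T(3, -4))) = 1/((-1 + 69*(-799))/(-799)² + 26) = 1/((-1 - 55131)/638401 + 26) = 1/((1/638401)*(-55132) + 26) = 1/(-55132/638401 + 26) = 1/(16543294/638401) = 638401/16543294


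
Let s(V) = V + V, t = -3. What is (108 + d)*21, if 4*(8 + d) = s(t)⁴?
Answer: 8904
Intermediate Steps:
s(V) = 2*V
d = 316 (d = -8 + (2*(-3))⁴/4 = -8 + (¼)*(-6)⁴ = -8 + (¼)*1296 = -8 + 324 = 316)
(108 + d)*21 = (108 + 316)*21 = 424*21 = 8904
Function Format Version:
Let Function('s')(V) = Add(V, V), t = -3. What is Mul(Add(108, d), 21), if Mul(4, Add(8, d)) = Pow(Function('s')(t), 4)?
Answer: 8904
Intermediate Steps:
Function('s')(V) = Mul(2, V)
d = 316 (d = Add(-8, Mul(Rational(1, 4), Pow(Mul(2, -3), 4))) = Add(-8, Mul(Rational(1, 4), Pow(-6, 4))) = Add(-8, Mul(Rational(1, 4), 1296)) = Add(-8, 324) = 316)
Mul(Add(108, d), 21) = Mul(Add(108, 316), 21) = Mul(424, 21) = 8904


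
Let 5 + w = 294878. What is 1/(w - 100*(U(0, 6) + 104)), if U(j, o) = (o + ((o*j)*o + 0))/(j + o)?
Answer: 1/284373 ≈ 3.5165e-6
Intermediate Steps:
U(j, o) = (o + j*o²)/(j + o) (U(j, o) = (o + ((j*o)*o + 0))/(j + o) = (o + (j*o² + 0))/(j + o) = (o + j*o²)/(j + o))
w = 294873 (w = -5 + 294878 = 294873)
1/(w - 100*(U(0, 6) + 104)) = 1/(294873 - 100*(6*(1 + 0*6)/(0 + 6) + 104)) = 1/(294873 - 100*(6*(1 + 0)/6 + 104)) = 1/(294873 - 100*(6*(⅙)*1 + 104)) = 1/(294873 - 100*(1 + 104)) = 1/(294873 - 100*105) = 1/(294873 - 10500) = 1/284373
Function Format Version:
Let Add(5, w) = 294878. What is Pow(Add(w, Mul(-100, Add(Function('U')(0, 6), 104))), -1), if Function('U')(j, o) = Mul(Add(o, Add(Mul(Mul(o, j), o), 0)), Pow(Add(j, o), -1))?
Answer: Rational(1, 284373) ≈ 3.5165e-6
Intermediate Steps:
Function('U')(j, o) = Mul(Pow(Add(j, o), -1), Add(o, Mul(j, Pow(o, 2)))) (Function('U')(j, o) = Mul(Add(o, Add(Mul(Mul(j, o), o), 0)), Pow(Add(j, o), -1)) = Mul(Add(o, Add(Mul(j, Pow(o, 2)), 0)), Pow(Add(j, o), -1)) = Mul(Add(o, Mul(j, Pow(o, 2))), Pow(Add(j, o), -1)) = Mul(Pow(Add(j, o), -1), Add(o, Mul(j, Pow(o, 2)))))
w = 294873 (w = Add(-5, 294878) = 294873)
Pow(Add(w, Mul(-100, Add(Function('U')(0, 6), 104))), -1) = Pow(Add(294873, Mul(-100, Add(Mul(6, Pow(Add(0, 6), -1), Add(1, Mul(0, 6))), 104))), -1) = Pow(Add(294873, Mul(-100, Add(Mul(6, Pow(6, -1), Add(1, 0)), 104))), -1) = Pow(Add(294873, Mul(-100, Add(Mul(6, Rational(1, 6), 1), 104))), -1) = Pow(Add(294873, Mul(-100, Add(1, 104))), -1) = Pow(Add(294873, Mul(-100, 105)), -1) = Pow(Add(294873, -10500), -1) = Pow(284373, -1) = Rational(1, 284373)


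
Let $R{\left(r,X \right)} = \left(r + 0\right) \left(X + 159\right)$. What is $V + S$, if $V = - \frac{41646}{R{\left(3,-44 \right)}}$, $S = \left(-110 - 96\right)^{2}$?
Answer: $\frac{4866258}{115} \approx 42315.0$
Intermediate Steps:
$S = 42436$ ($S = \left(-206\right)^{2} = 42436$)
$R{\left(r,X \right)} = r \left(159 + X\right)$
$V = - \frac{13882}{115}$ ($V = - \frac{41646}{3 \left(159 - 44\right)} = - \frac{41646}{3 \cdot 115} = - \frac{41646}{345} = \left(-41646\right) \frac{1}{345} = - \frac{13882}{115} \approx -120.71$)
$V + S = - \frac{13882}{115} + 42436 = \frac{4866258}{115}$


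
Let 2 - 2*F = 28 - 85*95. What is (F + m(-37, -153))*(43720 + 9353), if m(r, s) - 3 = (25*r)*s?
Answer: 15449815665/2 ≈ 7.7249e+9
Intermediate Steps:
F = 8049/2 (F = 1 - (28 - 85*95)/2 = 1 - (28 - 8075)/2 = 1 - 1/2*(-8047) = 1 + 8047/2 = 8049/2 ≈ 4024.5)
m(r, s) = 3 + 25*r*s (m(r, s) = 3 + (25*r)*s = 3 + 25*r*s)
(F + m(-37, -153))*(43720 + 9353) = (8049/2 + (3 + 25*(-37)*(-153)))*(43720 + 9353) = (8049/2 + (3 + 141525))*53073 = (8049/2 + 141528)*53073 = (291105/2)*53073 = 15449815665/2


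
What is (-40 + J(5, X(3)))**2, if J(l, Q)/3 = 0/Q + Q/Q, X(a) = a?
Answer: 1369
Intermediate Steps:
J(l, Q) = 3 (J(l, Q) = 3*(0/Q + Q/Q) = 3*(0 + 1) = 3*1 = 3)
(-40 + J(5, X(3)))**2 = (-40 + 3)**2 = (-37)**2 = 1369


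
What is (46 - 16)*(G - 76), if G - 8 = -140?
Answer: -6240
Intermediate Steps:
G = -132 (G = 8 - 140 = -132)
(46 - 16)*(G - 76) = (46 - 16)*(-132 - 76) = 30*(-208) = -6240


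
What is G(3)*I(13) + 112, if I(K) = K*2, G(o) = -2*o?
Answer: -44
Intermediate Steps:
I(K) = 2*K
G(3)*I(13) + 112 = (-2*3)*(2*13) + 112 = -6*26 + 112 = -156 + 112 = -44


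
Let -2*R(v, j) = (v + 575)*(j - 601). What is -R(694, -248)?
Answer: -1077381/2 ≈ -5.3869e+5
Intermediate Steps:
R(v, j) = -(-601 + j)*(575 + v)/2 (R(v, j) = -(v + 575)*(j - 601)/2 = -(575 + v)*(-601 + j)/2 = -(-601 + j)*(575 + v)/2)
-R(694, -248) = -(345575/2 - 575/2*(-248) + (601/2)*694 - ½*(-248)*694) = -(345575/2 + 71300 + 208547 + 86056) = -1*1077381/2 = -1077381/2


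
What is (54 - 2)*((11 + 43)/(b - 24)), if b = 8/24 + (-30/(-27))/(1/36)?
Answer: 8424/49 ≈ 171.92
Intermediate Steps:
b = 121/3 (b = 8*(1/24) + (-30*(-1/27))/(1/36) = 1/3 + (10/9)*36 = 1/3 + 40 = 121/3 ≈ 40.333)
(54 - 2)*((11 + 43)/(b - 24)) = (54 - 2)*((11 + 43)/(121/3 - 24)) = 52*(54/(49/3)) = 52*(54*(3/49)) = 52*(162/49) = 8424/49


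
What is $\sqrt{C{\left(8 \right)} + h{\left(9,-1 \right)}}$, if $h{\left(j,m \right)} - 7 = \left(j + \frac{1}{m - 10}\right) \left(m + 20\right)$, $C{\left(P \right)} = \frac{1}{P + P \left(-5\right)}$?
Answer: $\frac{3 \sqrt{151646}}{88} \approx 13.276$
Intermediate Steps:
$C{\left(P \right)} = - \frac{1}{4 P}$ ($C{\left(P \right)} = \frac{1}{P - 5 P} = \frac{1}{\left(-4\right) P} = - \frac{1}{4 P}$)
$h{\left(j,m \right)} = 7 + \left(20 + m\right) \left(j + \frac{1}{-10 + m}\right)$ ($h{\left(j,m \right)} = 7 + \left(j + \frac{1}{m - 10}\right) \left(m + 20\right) = 7 + \left(j + \frac{1}{m - 10}\right) \left(20 + m\right) = 7 + \left(j + \frac{1}{-10 + m}\right) \left(20 + m\right) = 7 + \left(20 + m\right) \left(j + \frac{1}{-10 + m}\right)$)
$\sqrt{C{\left(8 \right)} + h{\left(9,-1 \right)}} = \sqrt{- \frac{1}{4 \cdot 8} + \frac{-50 - 1800 + 8 \left(-1\right) + 9 \left(-1\right)^{2} + 10 \cdot 9 \left(-1\right)}{-10 - 1}} = \sqrt{\left(- \frac{1}{4}\right) \frac{1}{8} + \frac{-50 - 1800 - 8 + 9 \cdot 1 - 90}{-11}} = \sqrt{- \frac{1}{32} - \frac{-50 - 1800 - 8 + 9 - 90}{11}} = \sqrt{- \frac{1}{32} - - \frac{1939}{11}} = \sqrt{- \frac{1}{32} + \frac{1939}{11}} = \sqrt{\frac{62037}{352}} = \frac{3 \sqrt{151646}}{88}$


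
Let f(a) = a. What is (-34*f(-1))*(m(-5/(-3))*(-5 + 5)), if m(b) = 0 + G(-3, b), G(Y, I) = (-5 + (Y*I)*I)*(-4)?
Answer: 0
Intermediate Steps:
G(Y, I) = 20 - 4*Y*I² (G(Y, I) = (-5 + (I*Y)*I)*(-4) = (-5 + Y*I²)*(-4) = 20 - 4*Y*I²)
m(b) = 20 + 12*b² (m(b) = 0 + (20 - 4*(-3)*b²) = 0 + (20 + 12*b²) = 20 + 12*b²)
(-34*f(-1))*(m(-5/(-3))*(-5 + 5)) = (-34*(-1))*((20 + 12*(-5/(-3))²)*(-5 + 5)) = 34*((20 + 12*(-5*(-⅓))²)*0) = 34*((20 + 12*(5/3)²)*0) = 34*((20 + 12*(25/9))*0) = 34*((20 + 100/3)*0) = 34*((160/3)*0) = 34*0 = 0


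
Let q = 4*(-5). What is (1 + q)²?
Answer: 361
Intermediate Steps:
q = -20
(1 + q)² = (1 - 20)² = (-19)² = 361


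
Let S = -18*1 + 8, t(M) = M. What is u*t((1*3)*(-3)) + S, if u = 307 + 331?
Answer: -5752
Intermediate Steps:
u = 638
S = -10 (S = -18 + 8 = -10)
u*t((1*3)*(-3)) + S = 638*((1*3)*(-3)) - 10 = 638*(3*(-3)) - 10 = 638*(-9) - 10 = -5742 - 10 = -5752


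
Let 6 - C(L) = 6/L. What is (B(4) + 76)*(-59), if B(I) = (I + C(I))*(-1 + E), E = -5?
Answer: -1475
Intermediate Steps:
C(L) = 6 - 6/L
B(I) = -36 - 6*I + 36/I (B(I) = (I + (6 - 6/I))*(-1 - 5) = (6 + I - 6/I)*(-6) = -36 - 6*I + 36/I)
(B(4) + 76)*(-59) = ((-36 - 6*4 + 36/4) + 76)*(-59) = ((-36 - 24 + 36*(¼)) + 76)*(-59) = ((-36 - 24 + 9) + 76)*(-59) = (-51 + 76)*(-59) = 25*(-59) = -1475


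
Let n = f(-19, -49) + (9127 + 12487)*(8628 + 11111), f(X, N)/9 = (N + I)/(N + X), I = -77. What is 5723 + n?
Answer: 14505912513/34 ≈ 4.2664e+8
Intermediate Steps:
f(X, N) = 9*(-77 + N)/(N + X) (f(X, N) = 9*((N - 77)/(N + X)) = 9*((-77 + N)/(N + X)) = 9*(-77 + N)/(N + X))
n = 14505717931/34 (n = 9*(-77 - 49)/(-49 - 19) + (9127 + 12487)*(8628 + 11111) = 9*(-126)/(-68) + 21614*19739 = 9*(-1/68)*(-126) + 426638746 = 567/34 + 426638746 = 14505717931/34 ≈ 4.2664e+8)
5723 + n = 5723 + 14505717931/34 = 14505912513/34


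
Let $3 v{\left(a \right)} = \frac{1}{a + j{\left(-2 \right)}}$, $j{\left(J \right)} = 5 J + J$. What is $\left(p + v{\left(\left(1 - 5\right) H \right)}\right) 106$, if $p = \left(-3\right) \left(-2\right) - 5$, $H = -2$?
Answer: $\frac{583}{6} \approx 97.167$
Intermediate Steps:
$j{\left(J \right)} = 6 J$
$v{\left(a \right)} = \frac{1}{3 \left(-12 + a\right)}$ ($v{\left(a \right)} = \frac{1}{3 \left(a + 6 \left(-2\right)\right)} = \frac{1}{3 \left(a - 12\right)} = \frac{1}{3 \left(-12 + a\right)}$)
$p = 1$ ($p = 6 - 5 = 1$)
$\left(p + v{\left(\left(1 - 5\right) H \right)}\right) 106 = \left(1 + \frac{1}{3 \left(-12 + \left(1 - 5\right) \left(-2\right)\right)}\right) 106 = \left(1 + \frac{1}{3 \left(-12 - -8\right)}\right) 106 = \left(1 + \frac{1}{3 \left(-12 + 8\right)}\right) 106 = \left(1 + \frac{1}{3 \left(-4\right)}\right) 106 = \left(1 + \frac{1}{3} \left(- \frac{1}{4}\right)\right) 106 = \left(1 - \frac{1}{12}\right) 106 = \frac{11}{12} \cdot 106 = \frac{583}{6}$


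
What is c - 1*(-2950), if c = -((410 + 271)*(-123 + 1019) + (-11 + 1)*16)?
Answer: -607066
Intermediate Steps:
c = -610016 (c = -(681*896 - 10*16) = -(610176 - 160) = -1*610016 = -610016)
c - 1*(-2950) = -610016 - 1*(-2950) = -610016 + 2950 = -607066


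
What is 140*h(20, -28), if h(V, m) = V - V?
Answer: 0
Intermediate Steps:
h(V, m) = 0
140*h(20, -28) = 140*0 = 0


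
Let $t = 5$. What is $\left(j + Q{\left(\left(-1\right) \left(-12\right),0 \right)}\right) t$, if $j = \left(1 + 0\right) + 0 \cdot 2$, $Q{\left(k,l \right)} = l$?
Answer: $5$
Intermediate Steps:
$j = 1$ ($j = 1 + 0 = 1$)
$\left(j + Q{\left(\left(-1\right) \left(-12\right),0 \right)}\right) t = \left(1 + 0\right) 5 = 1 \cdot 5 = 5$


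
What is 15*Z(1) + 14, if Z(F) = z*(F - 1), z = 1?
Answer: 14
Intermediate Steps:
Z(F) = -1 + F (Z(F) = 1*(F - 1) = 1*(-1 + F) = -1 + F)
15*Z(1) + 14 = 15*(-1 + 1) + 14 = 15*0 + 14 = 0 + 14 = 14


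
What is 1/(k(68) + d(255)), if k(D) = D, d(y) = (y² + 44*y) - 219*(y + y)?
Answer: -1/35377 ≈ -2.8267e-5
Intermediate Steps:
d(y) = y² - 394*y (d(y) = (y² + 44*y) - 438*y = y² - 394*y)
1/(k(68) + d(255)) = 1/(68 + 255*(-394 + 255)) = 1/(68 + 255*(-139)) = 1/(68 - 35445) = 1/(-35377) = -1/35377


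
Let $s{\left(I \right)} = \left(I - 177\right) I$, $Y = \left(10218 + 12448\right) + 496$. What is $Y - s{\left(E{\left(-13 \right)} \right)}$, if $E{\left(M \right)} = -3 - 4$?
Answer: $21874$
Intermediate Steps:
$Y = 23162$ ($Y = 22666 + 496 = 23162$)
$E{\left(M \right)} = -7$
$s{\left(I \right)} = I \left(-177 + I\right)$ ($s{\left(I \right)} = \left(-177 + I\right) I = I \left(-177 + I\right)$)
$Y - s{\left(E{\left(-13 \right)} \right)} = 23162 - - 7 \left(-177 - 7\right) = 23162 - \left(-7\right) \left(-184\right) = 23162 - 1288 = 21874$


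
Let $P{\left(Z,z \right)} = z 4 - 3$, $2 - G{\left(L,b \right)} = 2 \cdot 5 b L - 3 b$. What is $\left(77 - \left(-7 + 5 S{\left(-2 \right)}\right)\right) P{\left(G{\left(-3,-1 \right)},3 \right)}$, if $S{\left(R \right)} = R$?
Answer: $846$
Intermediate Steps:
$G{\left(L,b \right)} = 2 + 3 b - 10 L b$ ($G{\left(L,b \right)} = 2 - \left(2 \cdot 5 b L - 3 b\right) = 2 - \left(10 b L - 3 b\right) = 2 - \left(10 L b - 3 b\right) = 2 - \left(- 3 b + 10 L b\right) = 2 + 3 b - 10 L b$)
$P{\left(Z,z \right)} = -3 + 4 z$ ($P{\left(Z,z \right)} = 4 z - 3 = -3 + 4 z$)
$\left(77 - \left(-7 + 5 S{\left(-2 \right)}\right)\right) P{\left(G{\left(-3,-1 \right)},3 \right)} = \left(77 + \left(7 - -10\right)\right) \left(-3 + 4 \cdot 3\right) = \left(77 + \left(7 + 10\right)\right) \left(-3 + 12\right) = \left(77 + 17\right) 9 = 94 \cdot 9 = 846$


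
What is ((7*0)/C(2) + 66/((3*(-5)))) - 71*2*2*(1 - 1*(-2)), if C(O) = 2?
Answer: -4282/5 ≈ -856.40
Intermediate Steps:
((7*0)/C(2) + 66/((3*(-5)))) - 71*2*2*(1 - 1*(-2)) = ((7*0)/2 + 66/((3*(-5)))) - 71*2*2*(1 - 1*(-2)) = (0*(1/2) + 66/(-15)) - 284*(1 + 2) = (0 + 66*(-1/15)) - 284*3 = (0 - 22/5) - 71*12 = -22/5 - 852 = -4282/5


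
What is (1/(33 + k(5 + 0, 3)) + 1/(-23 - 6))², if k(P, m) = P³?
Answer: 16641/20994724 ≈ 0.00079263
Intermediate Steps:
(1/(33 + k(5 + 0, 3)) + 1/(-23 - 6))² = (1/(33 + (5 + 0)³) + 1/(-23 - 6))² = (1/(33 + 5³) + 1/(-29))² = (1/(33 + 125) - 1/29)² = (1/158 - 1/29)² = (-129/4582)² = 16641/20994724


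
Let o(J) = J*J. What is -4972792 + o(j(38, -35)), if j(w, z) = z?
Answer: -4971567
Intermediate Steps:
o(J) = J²
-4972792 + o(j(38, -35)) = -4972792 + (-35)² = -4972792 + 1225 = -4971567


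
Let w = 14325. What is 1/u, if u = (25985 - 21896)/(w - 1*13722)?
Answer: 201/1363 ≈ 0.14747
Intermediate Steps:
u = 1363/201 (u = (25985 - 21896)/(14325 - 1*13722) = 4089/(14325 - 13722) = 4089/603 = 4089*(1/603) = 1363/201 ≈ 6.7811)
1/u = 1/(1363/201) = 201/1363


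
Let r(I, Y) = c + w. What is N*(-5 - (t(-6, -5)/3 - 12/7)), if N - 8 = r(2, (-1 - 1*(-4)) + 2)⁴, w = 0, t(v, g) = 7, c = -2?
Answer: -944/7 ≈ -134.86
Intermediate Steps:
r(I, Y) = -2 (r(I, Y) = -2 + 0 = -2)
N = 24 (N = 8 + (-2)⁴ = 8 + 16 = 24)
N*(-5 - (t(-6, -5)/3 - 12/7)) = 24*(-5 - (7/3 - 12/7)) = 24*(-5 - 1*13/21) = 24*(-5 - 13/21) = 24*(-118/21) = -944/7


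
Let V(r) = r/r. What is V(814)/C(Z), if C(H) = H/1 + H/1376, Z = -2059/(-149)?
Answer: 205024/2835243 ≈ 0.072313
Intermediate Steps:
V(r) = 1
Z = 2059/149 (Z = -2059*(-1/149) = 2059/149 ≈ 13.819)
C(H) = 1377*H/1376 (C(H) = H*1 + H*(1/1376) = H + H/1376 = 1377*H/1376)
V(814)/C(Z) = 1/((1377/1376)*(2059/149)) = 1/(2835243/205024) = 1*(205024/2835243) = 205024/2835243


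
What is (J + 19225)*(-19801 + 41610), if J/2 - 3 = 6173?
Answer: 688662793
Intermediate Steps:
J = 12352 (J = 6 + 2*6173 = 6 + 12346 = 12352)
(J + 19225)*(-19801 + 41610) = (12352 + 19225)*(-19801 + 41610) = 31577*21809 = 688662793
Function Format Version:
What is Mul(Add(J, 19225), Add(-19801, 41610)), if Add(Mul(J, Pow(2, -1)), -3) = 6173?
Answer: 688662793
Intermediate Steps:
J = 12352 (J = Add(6, Mul(2, 6173)) = Add(6, 12346) = 12352)
Mul(Add(J, 19225), Add(-19801, 41610)) = Mul(Add(12352, 19225), Add(-19801, 41610)) = Mul(31577, 21809) = 688662793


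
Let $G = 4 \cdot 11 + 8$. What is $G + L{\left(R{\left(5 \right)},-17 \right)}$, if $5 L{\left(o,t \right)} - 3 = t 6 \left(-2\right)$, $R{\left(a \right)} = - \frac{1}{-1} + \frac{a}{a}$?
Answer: $\frac{467}{5} \approx 93.4$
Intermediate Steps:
$R{\left(a \right)} = 2$ ($R{\left(a \right)} = \left(-1\right) \left(-1\right) + 1 = 1 + 1 = 2$)
$L{\left(o,t \right)} = \frac{3}{5} - \frac{12 t}{5}$ ($L{\left(o,t \right)} = \frac{3}{5} + \frac{t 6 \left(-2\right)}{5} = \frac{3}{5} + \frac{6 t \left(-2\right)}{5} = \frac{3}{5} + \frac{\left(-12\right) t}{5} = \frac{3}{5} - \frac{12 t}{5}$)
$G = 52$ ($G = 44 + 8 = 52$)
$G + L{\left(R{\left(5 \right)},-17 \right)} = 52 + \left(\frac{3}{5} - - \frac{204}{5}\right) = 52 + \left(\frac{3}{5} + \frac{204}{5}\right) = 52 + \frac{207}{5} = \frac{467}{5}$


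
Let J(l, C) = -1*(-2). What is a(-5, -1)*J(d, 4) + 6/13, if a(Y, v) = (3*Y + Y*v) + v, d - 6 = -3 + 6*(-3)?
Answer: -280/13 ≈ -21.538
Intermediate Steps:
d = -15 (d = 6 + (-3 + 6*(-3)) = 6 + (-3 - 18) = 6 - 21 = -15)
a(Y, v) = v + 3*Y + Y*v
J(l, C) = 2
a(-5, -1)*J(d, 4) + 6/13 = (-1 + 3*(-5) - 5*(-1))*2 + 6/13 = (-1 - 15 + 5)*2 + 6*(1/13) = -11*2 + 6/13 = -22 + 6/13 = -280/13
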